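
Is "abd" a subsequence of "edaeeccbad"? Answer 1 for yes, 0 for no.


Check if "abd" is a subsequence of "edaeeccbad"
Greedy scan:
  Position 0 ('e'): no match needed
  Position 1 ('d'): no match needed
  Position 2 ('a'): matches sub[0] = 'a'
  Position 3 ('e'): no match needed
  Position 4 ('e'): no match needed
  Position 5 ('c'): no match needed
  Position 6 ('c'): no match needed
  Position 7 ('b'): matches sub[1] = 'b'
  Position 8 ('a'): no match needed
  Position 9 ('d'): matches sub[2] = 'd'
All 3 characters matched => is a subsequence

1


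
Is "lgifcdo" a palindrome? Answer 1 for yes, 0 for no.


Input: lgifcdo
Reversed: odcfigl
  Compare pos 0 ('l') with pos 6 ('o'): MISMATCH
  Compare pos 1 ('g') with pos 5 ('d'): MISMATCH
  Compare pos 2 ('i') with pos 4 ('c'): MISMATCH
Result: not a palindrome

0


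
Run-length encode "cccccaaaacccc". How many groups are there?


Input: cccccaaaacccc
Scanning for consecutive runs:
  Group 1: 'c' x 5 (positions 0-4)
  Group 2: 'a' x 4 (positions 5-8)
  Group 3: 'c' x 4 (positions 9-12)
Total groups: 3

3


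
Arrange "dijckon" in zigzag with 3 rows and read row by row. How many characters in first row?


Zigzag "dijckon" into 3 rows:
Placing characters:
  'd' => row 0
  'i' => row 1
  'j' => row 2
  'c' => row 1
  'k' => row 0
  'o' => row 1
  'n' => row 2
Rows:
  Row 0: "dk"
  Row 1: "ico"
  Row 2: "jn"
First row length: 2

2


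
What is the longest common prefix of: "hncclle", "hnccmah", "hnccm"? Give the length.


Words: hncclle, hnccmah, hnccm
  Position 0: all 'h' => match
  Position 1: all 'n' => match
  Position 2: all 'c' => match
  Position 3: all 'c' => match
  Position 4: ('l', 'm', 'm') => mismatch, stop
LCP = "hncc" (length 4)

4


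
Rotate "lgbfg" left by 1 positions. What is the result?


Input: "lgbfg", rotate left by 1
First 1 characters: "l"
Remaining characters: "gbfg"
Concatenate remaining + first: "gbfg" + "l" = "gbfgl"

gbfgl


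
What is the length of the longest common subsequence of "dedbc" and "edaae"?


LCS of "dedbc" and "edaae"
DP table:
           e    d    a    a    e
      0    0    0    0    0    0
  d   0    0    1    1    1    1
  e   0    1    1    1    1    2
  d   0    1    2    2    2    2
  b   0    1    2    2    2    2
  c   0    1    2    2    2    2
LCS length = dp[5][5] = 2

2


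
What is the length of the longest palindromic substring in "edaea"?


Input: "edaea"
Checking substrings for palindromes:
  [2:5] "aea" (len 3) => palindrome
Longest palindromic substring: "aea" with length 3

3


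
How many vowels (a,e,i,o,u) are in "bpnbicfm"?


Input: bpnbicfm
Checking each character:
  'b' at position 0: consonant
  'p' at position 1: consonant
  'n' at position 2: consonant
  'b' at position 3: consonant
  'i' at position 4: vowel (running total: 1)
  'c' at position 5: consonant
  'f' at position 6: consonant
  'm' at position 7: consonant
Total vowels: 1

1


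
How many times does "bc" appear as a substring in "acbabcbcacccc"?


Searching for "bc" in "acbabcbcacccc"
Scanning each position:
  Position 0: "ac" => no
  Position 1: "cb" => no
  Position 2: "ba" => no
  Position 3: "ab" => no
  Position 4: "bc" => MATCH
  Position 5: "cb" => no
  Position 6: "bc" => MATCH
  Position 7: "ca" => no
  Position 8: "ac" => no
  Position 9: "cc" => no
  Position 10: "cc" => no
  Position 11: "cc" => no
Total occurrences: 2

2


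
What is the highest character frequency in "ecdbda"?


Input: ecdbda
Character counts:
  'a': 1
  'b': 1
  'c': 1
  'd': 2
  'e': 1
Maximum frequency: 2

2


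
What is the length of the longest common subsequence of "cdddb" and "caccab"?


LCS of "cdddb" and "caccab"
DP table:
           c    a    c    c    a    b
      0    0    0    0    0    0    0
  c   0    1    1    1    1    1    1
  d   0    1    1    1    1    1    1
  d   0    1    1    1    1    1    1
  d   0    1    1    1    1    1    1
  b   0    1    1    1    1    1    2
LCS length = dp[5][6] = 2

2


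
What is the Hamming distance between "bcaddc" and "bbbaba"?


Comparing "bcaddc" and "bbbaba" position by position:
  Position 0: 'b' vs 'b' => same
  Position 1: 'c' vs 'b' => differ
  Position 2: 'a' vs 'b' => differ
  Position 3: 'd' vs 'a' => differ
  Position 4: 'd' vs 'b' => differ
  Position 5: 'c' vs 'a' => differ
Total differences (Hamming distance): 5

5


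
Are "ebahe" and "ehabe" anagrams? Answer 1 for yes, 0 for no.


Strings: "ebahe", "ehabe"
Sorted first:  abeeh
Sorted second: abeeh
Sorted forms match => anagrams

1


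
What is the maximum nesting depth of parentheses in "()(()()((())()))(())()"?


Input: "()(()()((())()))(())()"
Tracking depth:
  Position 0 '(': depth becomes 1
  Position 1 ')': depth becomes 0
  Position 2 '(': depth becomes 1
  Position 3 '(': depth becomes 2
  Position 4 ')': depth becomes 1
  Position 5 '(': depth becomes 2
  Position 6 ')': depth becomes 1
  Position 7 '(': depth becomes 2
  Position 8 '(': depth becomes 3
  Position 9 '(': depth becomes 4
  Position 10 ')': depth becomes 3
  Position 11 ')': depth becomes 2
  Position 12 '(': depth becomes 3
  Position 13 ')': depth becomes 2
  Position 14 ')': depth becomes 1
  Position 15 ')': depth becomes 0
  Position 16 '(': depth becomes 1
  Position 17 '(': depth becomes 2
  Position 18 ')': depth becomes 1
  Position 19 ')': depth becomes 0
  Position 20 '(': depth becomes 1
  Position 21 ')': depth becomes 0
Maximum depth reached: 4

4


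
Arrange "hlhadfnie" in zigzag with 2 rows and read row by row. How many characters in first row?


Zigzag "hlhadfnie" into 2 rows:
Placing characters:
  'h' => row 0
  'l' => row 1
  'h' => row 0
  'a' => row 1
  'd' => row 0
  'f' => row 1
  'n' => row 0
  'i' => row 1
  'e' => row 0
Rows:
  Row 0: "hhdne"
  Row 1: "lafi"
First row length: 5

5


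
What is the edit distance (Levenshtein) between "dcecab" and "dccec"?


Computing edit distance: "dcecab" -> "dccec"
DP table:
           d    c    c    e    c
      0    1    2    3    4    5
  d   1    0    1    2    3    4
  c   2    1    0    1    2    3
  e   3    2    1    1    1    2
  c   4    3    2    1    2    1
  a   5    4    3    2    2    2
  b   6    5    4    3    3    3
Edit distance = dp[6][5] = 3

3


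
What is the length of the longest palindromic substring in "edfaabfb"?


Input: "edfaabfb"
Checking substrings for palindromes:
  [5:8] "bfb" (len 3) => palindrome
  [3:5] "aa" (len 2) => palindrome
Longest palindromic substring: "bfb" with length 3

3


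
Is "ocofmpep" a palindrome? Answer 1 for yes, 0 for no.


Input: ocofmpep
Reversed: pepmfoco
  Compare pos 0 ('o') with pos 7 ('p'): MISMATCH
  Compare pos 1 ('c') with pos 6 ('e'): MISMATCH
  Compare pos 2 ('o') with pos 5 ('p'): MISMATCH
  Compare pos 3 ('f') with pos 4 ('m'): MISMATCH
Result: not a palindrome

0


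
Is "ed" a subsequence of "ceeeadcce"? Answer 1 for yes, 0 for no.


Check if "ed" is a subsequence of "ceeeadcce"
Greedy scan:
  Position 0 ('c'): no match needed
  Position 1 ('e'): matches sub[0] = 'e'
  Position 2 ('e'): no match needed
  Position 3 ('e'): no match needed
  Position 4 ('a'): no match needed
  Position 5 ('d'): matches sub[1] = 'd'
  Position 6 ('c'): no match needed
  Position 7 ('c'): no match needed
  Position 8 ('e'): no match needed
All 2 characters matched => is a subsequence

1


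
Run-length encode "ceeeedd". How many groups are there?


Input: ceeeedd
Scanning for consecutive runs:
  Group 1: 'c' x 1 (positions 0-0)
  Group 2: 'e' x 4 (positions 1-4)
  Group 3: 'd' x 2 (positions 5-6)
Total groups: 3

3


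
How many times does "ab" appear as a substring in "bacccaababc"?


Searching for "ab" in "bacccaababc"
Scanning each position:
  Position 0: "ba" => no
  Position 1: "ac" => no
  Position 2: "cc" => no
  Position 3: "cc" => no
  Position 4: "ca" => no
  Position 5: "aa" => no
  Position 6: "ab" => MATCH
  Position 7: "ba" => no
  Position 8: "ab" => MATCH
  Position 9: "bc" => no
Total occurrences: 2

2


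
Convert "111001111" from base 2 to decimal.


Input: "111001111" in base 2
Positional expansion:
  Digit '1' (value 1) x 2^8 = 256
  Digit '1' (value 1) x 2^7 = 128
  Digit '1' (value 1) x 2^6 = 64
  Digit '0' (value 0) x 2^5 = 0
  Digit '0' (value 0) x 2^4 = 0
  Digit '1' (value 1) x 2^3 = 8
  Digit '1' (value 1) x 2^2 = 4
  Digit '1' (value 1) x 2^1 = 2
  Digit '1' (value 1) x 2^0 = 1
Sum = 463

463


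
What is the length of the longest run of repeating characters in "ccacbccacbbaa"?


Input: "ccacbccacbbaa"
Scanning for longest run:
  Position 1 ('c'): continues run of 'c', length=2
  Position 2 ('a'): new char, reset run to 1
  Position 3 ('c'): new char, reset run to 1
  Position 4 ('b'): new char, reset run to 1
  Position 5 ('c'): new char, reset run to 1
  Position 6 ('c'): continues run of 'c', length=2
  Position 7 ('a'): new char, reset run to 1
  Position 8 ('c'): new char, reset run to 1
  Position 9 ('b'): new char, reset run to 1
  Position 10 ('b'): continues run of 'b', length=2
  Position 11 ('a'): new char, reset run to 1
  Position 12 ('a'): continues run of 'a', length=2
Longest run: 'c' with length 2

2


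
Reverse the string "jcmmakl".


Input: jcmmakl
Reading characters right to left:
  Position 6: 'l'
  Position 5: 'k'
  Position 4: 'a'
  Position 3: 'm'
  Position 2: 'm'
  Position 1: 'c'
  Position 0: 'j'
Reversed: lkammcj

lkammcj


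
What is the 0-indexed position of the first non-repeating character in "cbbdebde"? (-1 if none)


Input: cbbdebde
Character frequencies:
  'b': 3
  'c': 1
  'd': 2
  'e': 2
Scanning left to right for freq == 1:
  Position 0 ('c'): unique! => answer = 0

0


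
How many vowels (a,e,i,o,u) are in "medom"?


Input: medom
Checking each character:
  'm' at position 0: consonant
  'e' at position 1: vowel (running total: 1)
  'd' at position 2: consonant
  'o' at position 3: vowel (running total: 2)
  'm' at position 4: consonant
Total vowels: 2

2


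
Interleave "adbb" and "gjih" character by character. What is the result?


Interleaving "adbb" and "gjih":
  Position 0: 'a' from first, 'g' from second => "ag"
  Position 1: 'd' from first, 'j' from second => "dj"
  Position 2: 'b' from first, 'i' from second => "bi"
  Position 3: 'b' from first, 'h' from second => "bh"
Result: agdjbibh

agdjbibh


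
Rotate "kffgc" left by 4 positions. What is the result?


Input: "kffgc", rotate left by 4
First 4 characters: "kffg"
Remaining characters: "c"
Concatenate remaining + first: "c" + "kffg" = "ckffg"

ckffg


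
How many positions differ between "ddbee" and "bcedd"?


Comparing "ddbee" and "bcedd" position by position:
  Position 0: 'd' vs 'b' => DIFFER
  Position 1: 'd' vs 'c' => DIFFER
  Position 2: 'b' vs 'e' => DIFFER
  Position 3: 'e' vs 'd' => DIFFER
  Position 4: 'e' vs 'd' => DIFFER
Positions that differ: 5

5


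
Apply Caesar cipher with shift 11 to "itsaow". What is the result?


Caesar cipher: shift "itsaow" by 11
  'i' (pos 8) + 11 = pos 19 = 't'
  't' (pos 19) + 11 = pos 4 = 'e'
  's' (pos 18) + 11 = pos 3 = 'd'
  'a' (pos 0) + 11 = pos 11 = 'l'
  'o' (pos 14) + 11 = pos 25 = 'z'
  'w' (pos 22) + 11 = pos 7 = 'h'
Result: tedlzh

tedlzh


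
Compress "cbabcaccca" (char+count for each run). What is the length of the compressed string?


Input: cbabcaccca
Runs:
  'c' x 1 => "c1"
  'b' x 1 => "b1"
  'a' x 1 => "a1"
  'b' x 1 => "b1"
  'c' x 1 => "c1"
  'a' x 1 => "a1"
  'c' x 3 => "c3"
  'a' x 1 => "a1"
Compressed: "c1b1a1b1c1a1c3a1"
Compressed length: 16

16


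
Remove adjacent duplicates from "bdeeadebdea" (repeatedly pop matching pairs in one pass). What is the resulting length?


Input: bdeeadebdea
Stack-based adjacent duplicate removal:
  Read 'b': push. Stack: b
  Read 'd': push. Stack: bd
  Read 'e': push. Stack: bde
  Read 'e': matches stack top 'e' => pop. Stack: bd
  Read 'a': push. Stack: bda
  Read 'd': push. Stack: bdad
  Read 'e': push. Stack: bdade
  Read 'b': push. Stack: bdadeb
  Read 'd': push. Stack: bdadebd
  Read 'e': push. Stack: bdadebde
  Read 'a': push. Stack: bdadebdea
Final stack: "bdadebdea" (length 9)

9


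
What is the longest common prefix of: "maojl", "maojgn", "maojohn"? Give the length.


Words: maojl, maojgn, maojohn
  Position 0: all 'm' => match
  Position 1: all 'a' => match
  Position 2: all 'o' => match
  Position 3: all 'j' => match
  Position 4: ('l', 'g', 'o') => mismatch, stop
LCP = "maoj" (length 4)

4


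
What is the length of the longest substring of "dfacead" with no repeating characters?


Input: "dfacead"
Sliding window (track last position of each char):
  Position 0 ('d'): window [0,0] length 1 -- new best
  Position 1 ('f'): window [0,1] length 2 -- new best
  Position 2 ('a'): window [0,2] length 3 -- new best
  Position 3 ('c'): window [0,3] length 4 -- new best
  Position 4 ('e'): window [0,4] length 5 -- new best
  Position 5 ('a'): repeat (last at 2), move window start to 3
  Position 5 ('a'): window [3,5] length 3
  Position 6 ('d'): window [3,6] length 4
Longest substring with no repeats: "dface" with length 5

5


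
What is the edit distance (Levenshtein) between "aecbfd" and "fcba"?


Computing edit distance: "aecbfd" -> "fcba"
DP table:
           f    c    b    a
      0    1    2    3    4
  a   1    1    2    3    3
  e   2    2    2    3    4
  c   3    3    2    3    4
  b   4    4    3    2    3
  f   5    4    4    3    3
  d   6    5    5    4    4
Edit distance = dp[6][4] = 4

4


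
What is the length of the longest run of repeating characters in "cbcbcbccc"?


Input: "cbcbcbccc"
Scanning for longest run:
  Position 1 ('b'): new char, reset run to 1
  Position 2 ('c'): new char, reset run to 1
  Position 3 ('b'): new char, reset run to 1
  Position 4 ('c'): new char, reset run to 1
  Position 5 ('b'): new char, reset run to 1
  Position 6 ('c'): new char, reset run to 1
  Position 7 ('c'): continues run of 'c', length=2
  Position 8 ('c'): continues run of 'c', length=3
Longest run: 'c' with length 3

3


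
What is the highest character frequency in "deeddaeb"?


Input: deeddaeb
Character counts:
  'a': 1
  'b': 1
  'd': 3
  'e': 3
Maximum frequency: 3

3


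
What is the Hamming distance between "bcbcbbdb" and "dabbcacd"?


Comparing "bcbcbbdb" and "dabbcacd" position by position:
  Position 0: 'b' vs 'd' => differ
  Position 1: 'c' vs 'a' => differ
  Position 2: 'b' vs 'b' => same
  Position 3: 'c' vs 'b' => differ
  Position 4: 'b' vs 'c' => differ
  Position 5: 'b' vs 'a' => differ
  Position 6: 'd' vs 'c' => differ
  Position 7: 'b' vs 'd' => differ
Total differences (Hamming distance): 7

7


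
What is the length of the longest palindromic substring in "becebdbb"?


Input: "becebdbb"
Checking substrings for palindromes:
  [0:5] "beceb" (len 5) => palindrome
  [1:4] "ece" (len 3) => palindrome
  [4:7] "bdb" (len 3) => palindrome
  [6:8] "bb" (len 2) => palindrome
Longest palindromic substring: "beceb" with length 5

5


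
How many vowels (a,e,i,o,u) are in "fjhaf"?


Input: fjhaf
Checking each character:
  'f' at position 0: consonant
  'j' at position 1: consonant
  'h' at position 2: consonant
  'a' at position 3: vowel (running total: 1)
  'f' at position 4: consonant
Total vowels: 1

1


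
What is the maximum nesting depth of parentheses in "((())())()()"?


Input: "((())())()()"
Tracking depth:
  Position 0 '(': depth becomes 1
  Position 1 '(': depth becomes 2
  Position 2 '(': depth becomes 3
  Position 3 ')': depth becomes 2
  Position 4 ')': depth becomes 1
  Position 5 '(': depth becomes 2
  Position 6 ')': depth becomes 1
  Position 7 ')': depth becomes 0
  Position 8 '(': depth becomes 1
  Position 9 ')': depth becomes 0
  Position 10 '(': depth becomes 1
  Position 11 ')': depth becomes 0
Maximum depth reached: 3

3


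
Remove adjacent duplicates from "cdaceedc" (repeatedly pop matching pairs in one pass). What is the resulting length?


Input: cdaceedc
Stack-based adjacent duplicate removal:
  Read 'c': push. Stack: c
  Read 'd': push. Stack: cd
  Read 'a': push. Stack: cda
  Read 'c': push. Stack: cdac
  Read 'e': push. Stack: cdace
  Read 'e': matches stack top 'e' => pop. Stack: cdac
  Read 'd': push. Stack: cdacd
  Read 'c': push. Stack: cdacdc
Final stack: "cdacdc" (length 6)

6


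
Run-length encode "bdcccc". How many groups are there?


Input: bdcccc
Scanning for consecutive runs:
  Group 1: 'b' x 1 (positions 0-0)
  Group 2: 'd' x 1 (positions 1-1)
  Group 3: 'c' x 4 (positions 2-5)
Total groups: 3

3


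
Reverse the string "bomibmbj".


Input: bomibmbj
Reading characters right to left:
  Position 7: 'j'
  Position 6: 'b'
  Position 5: 'm'
  Position 4: 'b'
  Position 3: 'i'
  Position 2: 'm'
  Position 1: 'o'
  Position 0: 'b'
Reversed: jbmbimob

jbmbimob


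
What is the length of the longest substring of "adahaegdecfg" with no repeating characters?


Input: "adahaegdecfg"
Sliding window (track last position of each char):
  Position 0 ('a'): window [0,0] length 1 -- new best
  Position 1 ('d'): window [0,1] length 2 -- new best
  Position 2 ('a'): repeat (last at 0), move window start to 1
  Position 2 ('a'): window [1,2] length 2
  Position 3 ('h'): window [1,3] length 3 -- new best
  Position 4 ('a'): repeat (last at 2), move window start to 3
  Position 4 ('a'): window [3,4] length 2
  Position 5 ('e'): window [3,5] length 3
  Position 6 ('g'): window [3,6] length 4 -- new best
  Position 7 ('d'): window [3,7] length 5 -- new best
  Position 8 ('e'): repeat (last at 5), move window start to 6
  Position 8 ('e'): window [6,8] length 3
  Position 9 ('c'): window [6,9] length 4
  Position 10 ('f'): window [6,10] length 5
  Position 11 ('g'): repeat (last at 6), move window start to 7
  Position 11 ('g'): window [7,11] length 5
Longest substring with no repeats: "haegd" with length 5

5


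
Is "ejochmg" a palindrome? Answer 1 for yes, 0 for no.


Input: ejochmg
Reversed: gmhcoje
  Compare pos 0 ('e') with pos 6 ('g'): MISMATCH
  Compare pos 1 ('j') with pos 5 ('m'): MISMATCH
  Compare pos 2 ('o') with pos 4 ('h'): MISMATCH
Result: not a palindrome

0


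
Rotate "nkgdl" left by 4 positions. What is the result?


Input: "nkgdl", rotate left by 4
First 4 characters: "nkgd"
Remaining characters: "l"
Concatenate remaining + first: "l" + "nkgd" = "lnkgd"

lnkgd


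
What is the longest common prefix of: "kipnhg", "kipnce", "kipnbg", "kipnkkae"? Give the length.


Words: kipnhg, kipnce, kipnbg, kipnkkae
  Position 0: all 'k' => match
  Position 1: all 'i' => match
  Position 2: all 'p' => match
  Position 3: all 'n' => match
  Position 4: ('h', 'c', 'b', 'k') => mismatch, stop
LCP = "kipn" (length 4)

4


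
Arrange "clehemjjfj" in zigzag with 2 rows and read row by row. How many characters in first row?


Zigzag "clehemjjfj" into 2 rows:
Placing characters:
  'c' => row 0
  'l' => row 1
  'e' => row 0
  'h' => row 1
  'e' => row 0
  'm' => row 1
  'j' => row 0
  'j' => row 1
  'f' => row 0
  'j' => row 1
Rows:
  Row 0: "ceejf"
  Row 1: "lhmjj"
First row length: 5

5


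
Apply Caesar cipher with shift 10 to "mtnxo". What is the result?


Caesar cipher: shift "mtnxo" by 10
  'm' (pos 12) + 10 = pos 22 = 'w'
  't' (pos 19) + 10 = pos 3 = 'd'
  'n' (pos 13) + 10 = pos 23 = 'x'
  'x' (pos 23) + 10 = pos 7 = 'h'
  'o' (pos 14) + 10 = pos 24 = 'y'
Result: wdxhy

wdxhy


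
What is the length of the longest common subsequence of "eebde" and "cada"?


LCS of "eebde" and "cada"
DP table:
           c    a    d    a
      0    0    0    0    0
  e   0    0    0    0    0
  e   0    0    0    0    0
  b   0    0    0    0    0
  d   0    0    0    1    1
  e   0    0    0    1    1
LCS length = dp[5][4] = 1

1


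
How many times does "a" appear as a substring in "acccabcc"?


Searching for "a" in "acccabcc"
Scanning each position:
  Position 0: "a" => MATCH
  Position 1: "c" => no
  Position 2: "c" => no
  Position 3: "c" => no
  Position 4: "a" => MATCH
  Position 5: "b" => no
  Position 6: "c" => no
  Position 7: "c" => no
Total occurrences: 2

2


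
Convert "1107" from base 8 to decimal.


Input: "1107" in base 8
Positional expansion:
  Digit '1' (value 1) x 8^3 = 512
  Digit '1' (value 1) x 8^2 = 64
  Digit '0' (value 0) x 8^1 = 0
  Digit '7' (value 7) x 8^0 = 7
Sum = 583

583


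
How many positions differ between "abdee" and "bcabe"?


Comparing "abdee" and "bcabe" position by position:
  Position 0: 'a' vs 'b' => DIFFER
  Position 1: 'b' vs 'c' => DIFFER
  Position 2: 'd' vs 'a' => DIFFER
  Position 3: 'e' vs 'b' => DIFFER
  Position 4: 'e' vs 'e' => same
Positions that differ: 4

4


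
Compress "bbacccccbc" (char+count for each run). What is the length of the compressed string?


Input: bbacccccbc
Runs:
  'b' x 2 => "b2"
  'a' x 1 => "a1"
  'c' x 5 => "c5"
  'b' x 1 => "b1"
  'c' x 1 => "c1"
Compressed: "b2a1c5b1c1"
Compressed length: 10

10


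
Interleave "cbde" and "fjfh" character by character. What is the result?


Interleaving "cbde" and "fjfh":
  Position 0: 'c' from first, 'f' from second => "cf"
  Position 1: 'b' from first, 'j' from second => "bj"
  Position 2: 'd' from first, 'f' from second => "df"
  Position 3: 'e' from first, 'h' from second => "eh"
Result: cfbjdfeh

cfbjdfeh


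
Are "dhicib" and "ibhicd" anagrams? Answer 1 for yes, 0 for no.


Strings: "dhicib", "ibhicd"
Sorted first:  bcdhii
Sorted second: bcdhii
Sorted forms match => anagrams

1


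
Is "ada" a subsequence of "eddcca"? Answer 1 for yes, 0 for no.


Check if "ada" is a subsequence of "eddcca"
Greedy scan:
  Position 0 ('e'): no match needed
  Position 1 ('d'): no match needed
  Position 2 ('d'): no match needed
  Position 3 ('c'): no match needed
  Position 4 ('c'): no match needed
  Position 5 ('a'): matches sub[0] = 'a'
Only matched 1/3 characters => not a subsequence

0


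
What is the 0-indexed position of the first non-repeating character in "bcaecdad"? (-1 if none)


Input: bcaecdad
Character frequencies:
  'a': 2
  'b': 1
  'c': 2
  'd': 2
  'e': 1
Scanning left to right for freq == 1:
  Position 0 ('b'): unique! => answer = 0

0


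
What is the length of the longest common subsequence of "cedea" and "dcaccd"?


LCS of "cedea" and "dcaccd"
DP table:
           d    c    a    c    c    d
      0    0    0    0    0    0    0
  c   0    0    1    1    1    1    1
  e   0    0    1    1    1    1    1
  d   0    1    1    1    1    1    2
  e   0    1    1    1    1    1    2
  a   0    1    1    2    2    2    2
LCS length = dp[5][6] = 2

2


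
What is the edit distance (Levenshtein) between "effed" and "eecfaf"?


Computing edit distance: "effed" -> "eecfaf"
DP table:
           e    e    c    f    a    f
      0    1    2    3    4    5    6
  e   1    0    1    2    3    4    5
  f   2    1    1    2    2    3    4
  f   3    2    2    2    2    3    3
  e   4    3    2    3    3    3    4
  d   5    4    3    3    4    4    4
Edit distance = dp[5][6] = 4

4


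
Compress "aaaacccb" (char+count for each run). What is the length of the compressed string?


Input: aaaacccb
Runs:
  'a' x 4 => "a4"
  'c' x 3 => "c3"
  'b' x 1 => "b1"
Compressed: "a4c3b1"
Compressed length: 6

6


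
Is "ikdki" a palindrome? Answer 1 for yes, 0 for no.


Input: ikdki
Reversed: ikdki
  Compare pos 0 ('i') with pos 4 ('i'): match
  Compare pos 1 ('k') with pos 3 ('k'): match
Result: palindrome

1


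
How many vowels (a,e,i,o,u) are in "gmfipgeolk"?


Input: gmfipgeolk
Checking each character:
  'g' at position 0: consonant
  'm' at position 1: consonant
  'f' at position 2: consonant
  'i' at position 3: vowel (running total: 1)
  'p' at position 4: consonant
  'g' at position 5: consonant
  'e' at position 6: vowel (running total: 2)
  'o' at position 7: vowel (running total: 3)
  'l' at position 8: consonant
  'k' at position 9: consonant
Total vowels: 3

3


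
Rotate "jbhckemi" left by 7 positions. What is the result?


Input: "jbhckemi", rotate left by 7
First 7 characters: "jbhckem"
Remaining characters: "i"
Concatenate remaining + first: "i" + "jbhckem" = "ijbhckem"

ijbhckem


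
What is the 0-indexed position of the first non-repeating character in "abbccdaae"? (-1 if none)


Input: abbccdaae
Character frequencies:
  'a': 3
  'b': 2
  'c': 2
  'd': 1
  'e': 1
Scanning left to right for freq == 1:
  Position 0 ('a'): freq=3, skip
  Position 1 ('b'): freq=2, skip
  Position 2 ('b'): freq=2, skip
  Position 3 ('c'): freq=2, skip
  Position 4 ('c'): freq=2, skip
  Position 5 ('d'): unique! => answer = 5

5


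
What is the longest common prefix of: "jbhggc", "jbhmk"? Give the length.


Words: jbhggc, jbhmk
  Position 0: all 'j' => match
  Position 1: all 'b' => match
  Position 2: all 'h' => match
  Position 3: ('g', 'm') => mismatch, stop
LCP = "jbh" (length 3)

3


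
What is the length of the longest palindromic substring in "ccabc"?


Input: "ccabc"
Checking substrings for palindromes:
  [0:2] "cc" (len 2) => palindrome
Longest palindromic substring: "cc" with length 2

2


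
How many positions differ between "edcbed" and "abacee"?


Comparing "edcbed" and "abacee" position by position:
  Position 0: 'e' vs 'a' => DIFFER
  Position 1: 'd' vs 'b' => DIFFER
  Position 2: 'c' vs 'a' => DIFFER
  Position 3: 'b' vs 'c' => DIFFER
  Position 4: 'e' vs 'e' => same
  Position 5: 'd' vs 'e' => DIFFER
Positions that differ: 5

5


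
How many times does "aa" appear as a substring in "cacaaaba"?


Searching for "aa" in "cacaaaba"
Scanning each position:
  Position 0: "ca" => no
  Position 1: "ac" => no
  Position 2: "ca" => no
  Position 3: "aa" => MATCH
  Position 4: "aa" => MATCH
  Position 5: "ab" => no
  Position 6: "ba" => no
Total occurrences: 2

2


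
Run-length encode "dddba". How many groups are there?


Input: dddba
Scanning for consecutive runs:
  Group 1: 'd' x 3 (positions 0-2)
  Group 2: 'b' x 1 (positions 3-3)
  Group 3: 'a' x 1 (positions 4-4)
Total groups: 3

3


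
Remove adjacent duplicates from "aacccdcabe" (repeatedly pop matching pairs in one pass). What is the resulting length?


Input: aacccdcabe
Stack-based adjacent duplicate removal:
  Read 'a': push. Stack: a
  Read 'a': matches stack top 'a' => pop. Stack: (empty)
  Read 'c': push. Stack: c
  Read 'c': matches stack top 'c' => pop. Stack: (empty)
  Read 'c': push. Stack: c
  Read 'd': push. Stack: cd
  Read 'c': push. Stack: cdc
  Read 'a': push. Stack: cdca
  Read 'b': push. Stack: cdcab
  Read 'e': push. Stack: cdcabe
Final stack: "cdcabe" (length 6)

6


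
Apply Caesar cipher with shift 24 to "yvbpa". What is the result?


Caesar cipher: shift "yvbpa" by 24
  'y' (pos 24) + 24 = pos 22 = 'w'
  'v' (pos 21) + 24 = pos 19 = 't'
  'b' (pos 1) + 24 = pos 25 = 'z'
  'p' (pos 15) + 24 = pos 13 = 'n'
  'a' (pos 0) + 24 = pos 24 = 'y'
Result: wtzny

wtzny


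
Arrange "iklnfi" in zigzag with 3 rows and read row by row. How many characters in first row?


Zigzag "iklnfi" into 3 rows:
Placing characters:
  'i' => row 0
  'k' => row 1
  'l' => row 2
  'n' => row 1
  'f' => row 0
  'i' => row 1
Rows:
  Row 0: "if"
  Row 1: "kni"
  Row 2: "l"
First row length: 2

2


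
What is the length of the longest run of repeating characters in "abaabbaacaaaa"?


Input: "abaabbaacaaaa"
Scanning for longest run:
  Position 1 ('b'): new char, reset run to 1
  Position 2 ('a'): new char, reset run to 1
  Position 3 ('a'): continues run of 'a', length=2
  Position 4 ('b'): new char, reset run to 1
  Position 5 ('b'): continues run of 'b', length=2
  Position 6 ('a'): new char, reset run to 1
  Position 7 ('a'): continues run of 'a', length=2
  Position 8 ('c'): new char, reset run to 1
  Position 9 ('a'): new char, reset run to 1
  Position 10 ('a'): continues run of 'a', length=2
  Position 11 ('a'): continues run of 'a', length=3
  Position 12 ('a'): continues run of 'a', length=4
Longest run: 'a' with length 4

4


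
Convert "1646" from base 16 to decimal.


Input: "1646" in base 16
Positional expansion:
  Digit '1' (value 1) x 16^3 = 4096
  Digit '6' (value 6) x 16^2 = 1536
  Digit '4' (value 4) x 16^1 = 64
  Digit '6' (value 6) x 16^0 = 6
Sum = 5702

5702


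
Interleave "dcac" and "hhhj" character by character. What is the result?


Interleaving "dcac" and "hhhj":
  Position 0: 'd' from first, 'h' from second => "dh"
  Position 1: 'c' from first, 'h' from second => "ch"
  Position 2: 'a' from first, 'h' from second => "ah"
  Position 3: 'c' from first, 'j' from second => "cj"
Result: dhchahcj

dhchahcj


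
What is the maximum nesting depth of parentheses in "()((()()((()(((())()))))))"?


Input: "()((()()((()(((())()))))))"
Tracking depth:
  Position 0 '(': depth becomes 1
  Position 1 ')': depth becomes 0
  Position 2 '(': depth becomes 1
  Position 3 '(': depth becomes 2
  Position 4 '(': depth becomes 3
  Position 5 ')': depth becomes 2
  Position 6 '(': depth becomes 3
  Position 7 ')': depth becomes 2
  Position 8 '(': depth becomes 3
  Position 9 '(': depth becomes 4
  Position 10 '(': depth becomes 5
  Position 11 ')': depth becomes 4
  Position 12 '(': depth becomes 5
  Position 13 '(': depth becomes 6
  Position 14 '(': depth becomes 7
  Position 15 '(': depth becomes 8
  Position 16 ')': depth becomes 7
  Position 17 ')': depth becomes 6
  Position 18 '(': depth becomes 7
  Position 19 ')': depth becomes 6
  Position 20 ')': depth becomes 5
  Position 21 ')': depth becomes 4
  Position 22 ')': depth becomes 3
  Position 23 ')': depth becomes 2
  Position 24 ')': depth becomes 1
  Position 25 ')': depth becomes 0
Maximum depth reached: 8

8


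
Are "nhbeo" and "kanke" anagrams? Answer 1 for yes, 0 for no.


Strings: "nhbeo", "kanke"
Sorted first:  behno
Sorted second: aekkn
Differ at position 0: 'b' vs 'a' => not anagrams

0


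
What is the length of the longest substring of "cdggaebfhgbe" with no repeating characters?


Input: "cdggaebfhgbe"
Sliding window (track last position of each char):
  Position 0 ('c'): window [0,0] length 1 -- new best
  Position 1 ('d'): window [0,1] length 2 -- new best
  Position 2 ('g'): window [0,2] length 3 -- new best
  Position 3 ('g'): repeat (last at 2), move window start to 3
  Position 3 ('g'): window [3,3] length 1
  Position 4 ('a'): window [3,4] length 2
  Position 5 ('e'): window [3,5] length 3
  Position 6 ('b'): window [3,6] length 4 -- new best
  Position 7 ('f'): window [3,7] length 5 -- new best
  Position 8 ('h'): window [3,8] length 6 -- new best
  Position 9 ('g'): repeat (last at 3), move window start to 4
  Position 9 ('g'): window [4,9] length 6
  Position 10 ('b'): repeat (last at 6), move window start to 7
  Position 10 ('b'): window [7,10] length 4
  Position 11 ('e'): window [7,11] length 5
Longest substring with no repeats: "gaebfh" with length 6

6


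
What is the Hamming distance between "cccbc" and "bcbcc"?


Comparing "cccbc" and "bcbcc" position by position:
  Position 0: 'c' vs 'b' => differ
  Position 1: 'c' vs 'c' => same
  Position 2: 'c' vs 'b' => differ
  Position 3: 'b' vs 'c' => differ
  Position 4: 'c' vs 'c' => same
Total differences (Hamming distance): 3

3


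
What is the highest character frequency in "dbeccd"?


Input: dbeccd
Character counts:
  'b': 1
  'c': 2
  'd': 2
  'e': 1
Maximum frequency: 2

2


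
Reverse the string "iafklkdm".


Input: iafklkdm
Reading characters right to left:
  Position 7: 'm'
  Position 6: 'd'
  Position 5: 'k'
  Position 4: 'l'
  Position 3: 'k'
  Position 2: 'f'
  Position 1: 'a'
  Position 0: 'i'
Reversed: mdklkfai

mdklkfai


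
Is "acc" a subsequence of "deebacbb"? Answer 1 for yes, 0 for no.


Check if "acc" is a subsequence of "deebacbb"
Greedy scan:
  Position 0 ('d'): no match needed
  Position 1 ('e'): no match needed
  Position 2 ('e'): no match needed
  Position 3 ('b'): no match needed
  Position 4 ('a'): matches sub[0] = 'a'
  Position 5 ('c'): matches sub[1] = 'c'
  Position 6 ('b'): no match needed
  Position 7 ('b'): no match needed
Only matched 2/3 characters => not a subsequence

0


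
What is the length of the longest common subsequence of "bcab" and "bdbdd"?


LCS of "bcab" and "bdbdd"
DP table:
           b    d    b    d    d
      0    0    0    0    0    0
  b   0    1    1    1    1    1
  c   0    1    1    1    1    1
  a   0    1    1    1    1    1
  b   0    1    1    2    2    2
LCS length = dp[4][5] = 2

2


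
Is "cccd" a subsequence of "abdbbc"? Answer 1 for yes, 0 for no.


Check if "cccd" is a subsequence of "abdbbc"
Greedy scan:
  Position 0 ('a'): no match needed
  Position 1 ('b'): no match needed
  Position 2 ('d'): no match needed
  Position 3 ('b'): no match needed
  Position 4 ('b'): no match needed
  Position 5 ('c'): matches sub[0] = 'c'
Only matched 1/4 characters => not a subsequence

0


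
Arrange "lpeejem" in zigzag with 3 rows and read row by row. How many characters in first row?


Zigzag "lpeejem" into 3 rows:
Placing characters:
  'l' => row 0
  'p' => row 1
  'e' => row 2
  'e' => row 1
  'j' => row 0
  'e' => row 1
  'm' => row 2
Rows:
  Row 0: "lj"
  Row 1: "pee"
  Row 2: "em"
First row length: 2

2


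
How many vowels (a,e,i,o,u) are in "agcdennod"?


Input: agcdennod
Checking each character:
  'a' at position 0: vowel (running total: 1)
  'g' at position 1: consonant
  'c' at position 2: consonant
  'd' at position 3: consonant
  'e' at position 4: vowel (running total: 2)
  'n' at position 5: consonant
  'n' at position 6: consonant
  'o' at position 7: vowel (running total: 3)
  'd' at position 8: consonant
Total vowels: 3

3


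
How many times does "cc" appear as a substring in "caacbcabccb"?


Searching for "cc" in "caacbcabccb"
Scanning each position:
  Position 0: "ca" => no
  Position 1: "aa" => no
  Position 2: "ac" => no
  Position 3: "cb" => no
  Position 4: "bc" => no
  Position 5: "ca" => no
  Position 6: "ab" => no
  Position 7: "bc" => no
  Position 8: "cc" => MATCH
  Position 9: "cb" => no
Total occurrences: 1

1


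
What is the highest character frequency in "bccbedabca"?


Input: bccbedabca
Character counts:
  'a': 2
  'b': 3
  'c': 3
  'd': 1
  'e': 1
Maximum frequency: 3

3


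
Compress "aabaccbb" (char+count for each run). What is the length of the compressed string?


Input: aabaccbb
Runs:
  'a' x 2 => "a2"
  'b' x 1 => "b1"
  'a' x 1 => "a1"
  'c' x 2 => "c2"
  'b' x 2 => "b2"
Compressed: "a2b1a1c2b2"
Compressed length: 10

10


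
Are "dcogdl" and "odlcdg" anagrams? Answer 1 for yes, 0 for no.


Strings: "dcogdl", "odlcdg"
Sorted first:  cddglo
Sorted second: cddglo
Sorted forms match => anagrams

1


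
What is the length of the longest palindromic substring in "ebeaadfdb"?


Input: "ebeaadfdb"
Checking substrings for palindromes:
  [0:3] "ebe" (len 3) => palindrome
  [5:8] "dfd" (len 3) => palindrome
  [3:5] "aa" (len 2) => palindrome
Longest palindromic substring: "ebe" with length 3

3


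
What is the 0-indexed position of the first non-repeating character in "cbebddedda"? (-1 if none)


Input: cbebddedda
Character frequencies:
  'a': 1
  'b': 2
  'c': 1
  'd': 4
  'e': 2
Scanning left to right for freq == 1:
  Position 0 ('c'): unique! => answer = 0

0


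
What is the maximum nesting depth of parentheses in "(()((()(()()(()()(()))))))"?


Input: "(()((()(()()(()()(()))))))"
Tracking depth:
  Position 0 '(': depth becomes 1
  Position 1 '(': depth becomes 2
  Position 2 ')': depth becomes 1
  Position 3 '(': depth becomes 2
  Position 4 '(': depth becomes 3
  Position 5 '(': depth becomes 4
  Position 6 ')': depth becomes 3
  Position 7 '(': depth becomes 4
  Position 8 '(': depth becomes 5
  Position 9 ')': depth becomes 4
  Position 10 '(': depth becomes 5
  Position 11 ')': depth becomes 4
  Position 12 '(': depth becomes 5
  Position 13 '(': depth becomes 6
  Position 14 ')': depth becomes 5
  Position 15 '(': depth becomes 6
  Position 16 ')': depth becomes 5
  Position 17 '(': depth becomes 6
  Position 18 '(': depth becomes 7
  Position 19 ')': depth becomes 6
  Position 20 ')': depth becomes 5
  Position 21 ')': depth becomes 4
  Position 22 ')': depth becomes 3
  Position 23 ')': depth becomes 2
  Position 24 ')': depth becomes 1
  Position 25 ')': depth becomes 0
Maximum depth reached: 7

7


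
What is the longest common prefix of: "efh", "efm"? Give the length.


Words: efh, efm
  Position 0: all 'e' => match
  Position 1: all 'f' => match
  Position 2: ('h', 'm') => mismatch, stop
LCP = "ef" (length 2)

2


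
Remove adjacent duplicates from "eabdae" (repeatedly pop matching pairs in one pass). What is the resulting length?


Input: eabdae
Stack-based adjacent duplicate removal:
  Read 'e': push. Stack: e
  Read 'a': push. Stack: ea
  Read 'b': push. Stack: eab
  Read 'd': push. Stack: eabd
  Read 'a': push. Stack: eabda
  Read 'e': push. Stack: eabdae
Final stack: "eabdae" (length 6)

6


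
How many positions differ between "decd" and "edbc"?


Comparing "decd" and "edbc" position by position:
  Position 0: 'd' vs 'e' => DIFFER
  Position 1: 'e' vs 'd' => DIFFER
  Position 2: 'c' vs 'b' => DIFFER
  Position 3: 'd' vs 'c' => DIFFER
Positions that differ: 4

4


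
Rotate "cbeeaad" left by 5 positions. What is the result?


Input: "cbeeaad", rotate left by 5
First 5 characters: "cbeea"
Remaining characters: "ad"
Concatenate remaining + first: "ad" + "cbeea" = "adcbeea"

adcbeea


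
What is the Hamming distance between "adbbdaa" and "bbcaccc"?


Comparing "adbbdaa" and "bbcaccc" position by position:
  Position 0: 'a' vs 'b' => differ
  Position 1: 'd' vs 'b' => differ
  Position 2: 'b' vs 'c' => differ
  Position 3: 'b' vs 'a' => differ
  Position 4: 'd' vs 'c' => differ
  Position 5: 'a' vs 'c' => differ
  Position 6: 'a' vs 'c' => differ
Total differences (Hamming distance): 7

7


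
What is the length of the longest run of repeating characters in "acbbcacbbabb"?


Input: "acbbcacbbabb"
Scanning for longest run:
  Position 1 ('c'): new char, reset run to 1
  Position 2 ('b'): new char, reset run to 1
  Position 3 ('b'): continues run of 'b', length=2
  Position 4 ('c'): new char, reset run to 1
  Position 5 ('a'): new char, reset run to 1
  Position 6 ('c'): new char, reset run to 1
  Position 7 ('b'): new char, reset run to 1
  Position 8 ('b'): continues run of 'b', length=2
  Position 9 ('a'): new char, reset run to 1
  Position 10 ('b'): new char, reset run to 1
  Position 11 ('b'): continues run of 'b', length=2
Longest run: 'b' with length 2

2


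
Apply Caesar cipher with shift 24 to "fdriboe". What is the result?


Caesar cipher: shift "fdriboe" by 24
  'f' (pos 5) + 24 = pos 3 = 'd'
  'd' (pos 3) + 24 = pos 1 = 'b'
  'r' (pos 17) + 24 = pos 15 = 'p'
  'i' (pos 8) + 24 = pos 6 = 'g'
  'b' (pos 1) + 24 = pos 25 = 'z'
  'o' (pos 14) + 24 = pos 12 = 'm'
  'e' (pos 4) + 24 = pos 2 = 'c'
Result: dbpgzmc

dbpgzmc


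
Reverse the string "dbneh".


Input: dbneh
Reading characters right to left:
  Position 4: 'h'
  Position 3: 'e'
  Position 2: 'n'
  Position 1: 'b'
  Position 0: 'd'
Reversed: henbd

henbd


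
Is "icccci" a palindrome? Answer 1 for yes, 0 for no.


Input: icccci
Reversed: icccci
  Compare pos 0 ('i') with pos 5 ('i'): match
  Compare pos 1 ('c') with pos 4 ('c'): match
  Compare pos 2 ('c') with pos 3 ('c'): match
Result: palindrome

1


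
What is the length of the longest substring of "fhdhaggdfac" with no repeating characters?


Input: "fhdhaggdfac"
Sliding window (track last position of each char):
  Position 0 ('f'): window [0,0] length 1 -- new best
  Position 1 ('h'): window [0,1] length 2 -- new best
  Position 2 ('d'): window [0,2] length 3 -- new best
  Position 3 ('h'): repeat (last at 1), move window start to 2
  Position 3 ('h'): window [2,3] length 2
  Position 4 ('a'): window [2,4] length 3
  Position 5 ('g'): window [2,5] length 4 -- new best
  Position 6 ('g'): repeat (last at 5), move window start to 6
  Position 6 ('g'): window [6,6] length 1
  Position 7 ('d'): window [6,7] length 2
  Position 8 ('f'): window [6,8] length 3
  Position 9 ('a'): window [6,9] length 4
  Position 10 ('c'): window [6,10] length 5 -- new best
Longest substring with no repeats: "gdfac" with length 5

5
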